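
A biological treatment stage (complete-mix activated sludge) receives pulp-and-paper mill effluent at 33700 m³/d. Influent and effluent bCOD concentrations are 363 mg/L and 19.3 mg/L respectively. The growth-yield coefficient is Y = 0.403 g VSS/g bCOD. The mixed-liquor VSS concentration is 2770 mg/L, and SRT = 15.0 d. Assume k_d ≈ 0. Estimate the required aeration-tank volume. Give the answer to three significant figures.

V ≈ 25300 m³

With k_d = 0 the design equation reduces to V = Y Q (S₀−S) θ_c / X = 0.403 × 33700 × (363 − 19.3) × 15.0 / 2770 = 25277 m³.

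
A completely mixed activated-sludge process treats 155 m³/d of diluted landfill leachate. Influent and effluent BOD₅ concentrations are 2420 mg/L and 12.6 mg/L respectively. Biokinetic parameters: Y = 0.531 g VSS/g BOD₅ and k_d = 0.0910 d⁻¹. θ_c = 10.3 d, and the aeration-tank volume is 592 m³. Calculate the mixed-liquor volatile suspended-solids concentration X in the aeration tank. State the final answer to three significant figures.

X = Y·Q·ΔS·θ_c / [V·(1 + k_d θ_c)] = 0.531 × 155 × (2420 − 12.6) × 10.3 / [592 × (1 + 0.0910 × 10.3)] = 1779 mg/L.

X ≈ 1780 mg/L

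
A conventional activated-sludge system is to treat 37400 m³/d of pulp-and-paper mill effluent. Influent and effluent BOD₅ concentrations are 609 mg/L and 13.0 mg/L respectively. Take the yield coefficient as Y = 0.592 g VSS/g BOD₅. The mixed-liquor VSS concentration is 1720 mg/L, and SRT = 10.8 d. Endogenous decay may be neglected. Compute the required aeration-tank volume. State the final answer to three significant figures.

V ≈ 82900 m³

V·X = Y·Q·ΔS·θ_c gives V = 0.592 × 37400 × (609 − 13.0) × 10.8 / 1720 = 82858 m³.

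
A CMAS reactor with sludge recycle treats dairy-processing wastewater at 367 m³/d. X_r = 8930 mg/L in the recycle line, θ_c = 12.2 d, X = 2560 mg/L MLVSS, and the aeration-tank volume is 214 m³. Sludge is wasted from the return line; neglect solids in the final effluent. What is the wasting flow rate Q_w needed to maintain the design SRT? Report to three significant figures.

Q_w = (V·X)/(θ_c X_r) = 214.0 × 2560 / (12.2 × 8930) = 5.029 m³/d.

Q_w ≈ 5.03 m³/d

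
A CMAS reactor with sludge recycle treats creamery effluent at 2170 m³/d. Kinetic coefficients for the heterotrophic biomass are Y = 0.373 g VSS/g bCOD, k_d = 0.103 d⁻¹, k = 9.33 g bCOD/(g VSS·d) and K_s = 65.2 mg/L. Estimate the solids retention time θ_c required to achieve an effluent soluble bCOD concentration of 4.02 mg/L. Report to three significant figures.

From 1/θ_c = Y·k·S/(K_s + S) − k_d: Y·k·S/(K_s+S) = 0.373 × 9.33 × 4.02 / (65.2 + 4.02) = 0.2021 d⁻¹.
1/θ_c = 0.2021 − 0.103 = 0.09911 d⁻¹, so θ_c = 10.09 d.

θ_c ≈ 10.1 d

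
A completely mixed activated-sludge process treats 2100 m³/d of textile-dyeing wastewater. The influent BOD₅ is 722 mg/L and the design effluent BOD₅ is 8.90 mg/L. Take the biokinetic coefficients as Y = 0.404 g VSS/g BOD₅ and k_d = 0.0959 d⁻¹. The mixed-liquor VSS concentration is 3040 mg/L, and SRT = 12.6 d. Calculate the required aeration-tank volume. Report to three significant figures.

Rearranging the biomass balance for a CMAS with decay, V = Y·Q·ΔS·θ_c / [X·(1+k_d θ_c)] = 0.404 × 2100 × (722 − 8.90) × 12.6 / [3040 × (1 + 0.0959 × 12.6)] = 7.62×10^6 / 6713 = 1135 m³.

V ≈ 1140 m³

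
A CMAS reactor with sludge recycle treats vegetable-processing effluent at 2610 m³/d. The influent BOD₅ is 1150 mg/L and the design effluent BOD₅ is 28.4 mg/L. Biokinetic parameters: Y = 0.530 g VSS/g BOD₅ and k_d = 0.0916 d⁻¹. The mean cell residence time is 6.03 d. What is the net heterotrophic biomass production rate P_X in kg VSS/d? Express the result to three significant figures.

The observed yield is Y_obs = Y/(1 + k_d·θ_c) = 0.530 / (1 + 0.0916 × 6.03) = 0.530 / 1.552 = 0.3414 g VSS per g BOD₅ removed.
ΔS = 1150 − 28.4 = 1122 mg/L, so the substrate removal rate is 2610 × 1122/1000 = 2927 kg BOD₅/d.
P_X = Y_obs · Q(S₀ − S) = 0.3414 × 2927 = 999.5 kg VSS/d.

P_X ≈ 999 kg VSS/d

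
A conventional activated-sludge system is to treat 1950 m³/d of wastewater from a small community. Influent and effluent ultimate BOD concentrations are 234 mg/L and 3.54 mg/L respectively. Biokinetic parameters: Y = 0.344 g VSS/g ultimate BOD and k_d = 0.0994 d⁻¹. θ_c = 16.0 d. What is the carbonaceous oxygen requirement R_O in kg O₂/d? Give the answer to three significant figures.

R_O ≈ 365 kg O₂/d

Y_obs = Y / (1 + k_d θ_c) = 0.344 / (1 + 0.0994 × 16.0) = 0.344 / 2.590 = 0.1328.
Substrate removed = Q·(S₀ − S) = 1950 m³/d × (234 − 3.54) g/m³ = 4.49×10^5 g/d = 449.4 kg/d.
Net sludge production P_X = 0.1328 × 449.4 = 59.68 kg VSS/d.
R_O = Q·(S₀ − S) − 1.42·P_X = 449.4 − 1.42 × 59.68 = 364.7 kg O₂/d.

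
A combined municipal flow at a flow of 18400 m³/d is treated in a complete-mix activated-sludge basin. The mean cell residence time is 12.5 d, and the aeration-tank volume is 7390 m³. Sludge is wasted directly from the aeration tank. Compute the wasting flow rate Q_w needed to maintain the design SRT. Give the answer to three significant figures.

Q_w ≈ 591 m³/d

For wasting at MLVSS concentration, Q_w = V/θ_c = 7390/12.5 = 591.2 m³/d.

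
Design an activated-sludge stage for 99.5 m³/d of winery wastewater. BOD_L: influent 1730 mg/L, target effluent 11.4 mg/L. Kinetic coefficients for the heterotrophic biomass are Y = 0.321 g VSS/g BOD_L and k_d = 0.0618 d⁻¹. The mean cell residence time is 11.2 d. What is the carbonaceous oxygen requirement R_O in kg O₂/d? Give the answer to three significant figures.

Correct the yield for decay: Y_obs = Y/(1 + k_d θ_c) = 0.321 / (1 + 0.0618 × 11.2) = 0.321 / 1.692 = 0.1897.
Mass of BOD_L removed per day: Q(S₀ − S) = 99.5 × 1719 g/m³ = 171.0 kg/d.
Biomass synthesised: P_X = Y_obs × 171.0 = 32.44 kg VSS/d.
R_O = Q·ΔS − 1.42 P_X = 171.0 − 46.06 = 124.9 kg O₂/d.

R_O ≈ 125 kg O₂/d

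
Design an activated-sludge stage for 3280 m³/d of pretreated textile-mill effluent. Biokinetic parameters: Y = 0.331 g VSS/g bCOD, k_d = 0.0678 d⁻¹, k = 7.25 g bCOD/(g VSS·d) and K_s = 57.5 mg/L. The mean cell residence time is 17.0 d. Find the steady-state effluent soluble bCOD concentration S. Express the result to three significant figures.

S ≈ 3.20 mg/L

From the Monod/SRT balance for a CMAS, S = K_s·(1+k_d θ_c)/[θ_c·(Y k − k_d) − 1] = 57.5 × (1 + 0.0678 × 17.0) / [17.0 × (0.331 × 7.25 − 0.0678) − 1] = 123.8 / 38.64 = 3.203 mg/L.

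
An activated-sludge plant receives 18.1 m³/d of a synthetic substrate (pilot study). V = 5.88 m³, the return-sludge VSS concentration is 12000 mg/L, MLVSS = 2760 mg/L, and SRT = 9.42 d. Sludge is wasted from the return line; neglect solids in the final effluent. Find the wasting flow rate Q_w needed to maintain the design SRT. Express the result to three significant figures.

Q_w ≈ 0.144 m³/d

Q_w = (V·X)/(θ_c X_r) = 5.880 × 2760 / (9.42 × 12000) = 0.1436 m³/d.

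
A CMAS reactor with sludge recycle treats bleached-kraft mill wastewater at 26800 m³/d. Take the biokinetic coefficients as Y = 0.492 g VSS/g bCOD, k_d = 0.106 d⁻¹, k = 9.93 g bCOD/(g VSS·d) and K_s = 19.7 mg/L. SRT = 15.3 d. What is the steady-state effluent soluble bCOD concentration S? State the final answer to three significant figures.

S ≈ 0.716 mg/L

From the Monod/SRT balance for a CMAS, S = K_s·(1+k_d θ_c)/[θ_c·(Y k − k_d) − 1] = 19.7 × (1 + 0.106 × 15.3) / [15.3 × (0.492 × 9.93 − 0.106) − 1] = 51.65 / 72.13 = 0.7161 mg/L.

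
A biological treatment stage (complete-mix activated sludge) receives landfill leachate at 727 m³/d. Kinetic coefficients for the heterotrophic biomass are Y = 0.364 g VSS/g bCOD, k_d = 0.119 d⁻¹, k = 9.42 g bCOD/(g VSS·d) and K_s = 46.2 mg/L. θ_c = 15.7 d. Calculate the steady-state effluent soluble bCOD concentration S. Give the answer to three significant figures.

S ≈ 2.60 mg/L

For a completely mixed reactor with recycle the Lawrence–McCarty relation gives S = K_s·(1 + k_d·θ_c) / [θ_c·(Y·k − k_d) − 1] = 46.2 × (1 + 0.119 × 15.7) / [15.7 × (0.364 × 9.42 − 0.119) − 1] = 132.5 / 50.97 = 2.600 mg/L.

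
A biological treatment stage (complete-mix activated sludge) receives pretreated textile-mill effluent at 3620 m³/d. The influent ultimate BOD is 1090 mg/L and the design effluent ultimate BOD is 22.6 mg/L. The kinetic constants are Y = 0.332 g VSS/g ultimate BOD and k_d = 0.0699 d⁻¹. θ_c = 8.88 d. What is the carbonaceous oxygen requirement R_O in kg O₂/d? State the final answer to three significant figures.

R_O ≈ 2740 kg O₂/d

The observed yield is Y_obs = Y/(1 + k_d·θ_c) = 0.332 / (1 + 0.0699 × 8.88) = 0.332 / 1.621 = 0.2048 g VSS per g ultimate BOD removed.
Substrate removed = Q·(S₀ − S) = 3620 m³/d × (1090 − 22.6) g/m³ = 3.86×10^6 g/d = 3864 kg/d.
P_X = Y_obs·Q·(S₀ − S) = 0.2048 × 3864 = 791.5 kg VSS/d.
R_O = Q·ΔS − 1.42 P_X = 3864 − 1124 = 2740 kg O₂/d.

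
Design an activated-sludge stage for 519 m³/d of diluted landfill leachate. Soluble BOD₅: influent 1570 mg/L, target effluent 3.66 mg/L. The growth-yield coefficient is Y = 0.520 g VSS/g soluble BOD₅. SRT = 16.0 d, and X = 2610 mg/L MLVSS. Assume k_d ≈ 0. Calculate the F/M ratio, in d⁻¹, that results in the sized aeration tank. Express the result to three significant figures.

F/M ≈ 0.120 d⁻¹

V·X = Y·Q·ΔS·θ_c gives V = 0.520 × 519 × (1570 − 3.66) × 16.0 / 2610 = 2591 m³.
Food-to-microorganism ratio F/M = Q S₀ / (V X) = 519 × 1570 / (2591 × 2610) = 0.1205 d⁻¹.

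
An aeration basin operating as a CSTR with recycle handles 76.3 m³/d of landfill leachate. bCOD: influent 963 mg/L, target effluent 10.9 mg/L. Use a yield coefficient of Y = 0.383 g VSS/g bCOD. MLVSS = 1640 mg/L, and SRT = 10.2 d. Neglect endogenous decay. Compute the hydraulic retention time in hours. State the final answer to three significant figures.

With k_d = 0 the design equation reduces to V = Y Q (S₀−S) θ_c / X = 0.383 × 76.3 × (963 − 10.9) × 10.2 / 1640 = 173.0 m³.
HRT = V/Q = 173.0 m³ / 76.3 m³·d⁻¹ = 2.268 d × 24 = 54.43 h.

τ ≈ 54.4 h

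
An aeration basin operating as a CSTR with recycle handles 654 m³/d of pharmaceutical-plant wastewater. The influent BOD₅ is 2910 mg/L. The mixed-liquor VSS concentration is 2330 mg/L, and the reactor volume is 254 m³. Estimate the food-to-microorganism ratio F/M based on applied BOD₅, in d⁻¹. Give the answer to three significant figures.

F/M ≈ 3.22 d⁻¹

Food-to-microorganism ratio F/M = Q S₀ / (V X) = 654 × 2910 / (254.0 × 2330) = 3.216 d⁻¹.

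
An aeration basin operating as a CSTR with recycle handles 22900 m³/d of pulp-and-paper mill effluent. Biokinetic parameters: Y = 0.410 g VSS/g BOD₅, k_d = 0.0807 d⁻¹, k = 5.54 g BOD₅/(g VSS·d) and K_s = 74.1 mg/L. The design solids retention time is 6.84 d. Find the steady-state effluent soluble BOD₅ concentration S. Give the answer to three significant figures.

S ≈ 8.22 mg/L

From the Monod/SRT balance for a CMAS, S = K_s·(1+k_d θ_c)/[θ_c·(Y k − k_d) − 1] = 74.1 × (1 + 0.0807 × 6.84) / [6.84 × (0.410 × 5.54 − 0.0807) − 1] = 115.0 / 13.98 = 8.224 mg/L.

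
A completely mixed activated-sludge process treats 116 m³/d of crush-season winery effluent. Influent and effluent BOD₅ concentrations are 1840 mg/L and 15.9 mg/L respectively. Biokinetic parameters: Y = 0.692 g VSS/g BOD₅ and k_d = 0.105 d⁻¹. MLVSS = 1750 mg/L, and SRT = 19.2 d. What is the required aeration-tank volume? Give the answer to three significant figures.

V ≈ 533 m³

Rearranging the biomass balance for a CMAS with decay, V = Y·Q·ΔS·θ_c / [X·(1+k_d θ_c)] = 0.692 × 116 × (1840 − 15.9) × 19.2 / [1750 × (1 + 0.105 × 19.2)] = 2.81×10^6 / 5278 = 532.7 m³.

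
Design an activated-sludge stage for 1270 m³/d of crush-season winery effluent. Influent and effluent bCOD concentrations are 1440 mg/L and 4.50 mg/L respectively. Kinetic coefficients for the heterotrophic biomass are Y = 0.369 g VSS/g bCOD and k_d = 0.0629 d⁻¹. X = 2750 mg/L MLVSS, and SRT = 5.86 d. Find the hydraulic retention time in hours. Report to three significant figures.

Rearranging the biomass balance for a CMAS with decay, V = Y·Q·ΔS·θ_c / [X·(1+k_d θ_c)] = 0.369 × 1270 × (1440 − 4.50) × 5.86 / [2750 × (1 + 0.0629 × 5.86)] = 3.94×10^6 / 3764 = 1047 m³.
τ = V/Q = 1047/1270 = 0.8247 d, or 19.79 h.

τ ≈ 19.8 h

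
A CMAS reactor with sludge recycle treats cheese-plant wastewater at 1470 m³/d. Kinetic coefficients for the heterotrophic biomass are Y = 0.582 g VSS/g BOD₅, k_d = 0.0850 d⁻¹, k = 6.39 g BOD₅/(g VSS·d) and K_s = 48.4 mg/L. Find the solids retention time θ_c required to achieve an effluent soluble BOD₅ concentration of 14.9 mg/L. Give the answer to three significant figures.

Specific growth rate at S = 14.9 mg/L: μ = YkS/(K_s+S) = 0.582·6.39·14.9/(48.4+14.9) = 0.8754 d⁻¹.
1/θ_c = 0.8754 − 0.0850 = 0.7904 d⁻¹, so θ_c = 1.265 d.

θ_c ≈ 1.27 d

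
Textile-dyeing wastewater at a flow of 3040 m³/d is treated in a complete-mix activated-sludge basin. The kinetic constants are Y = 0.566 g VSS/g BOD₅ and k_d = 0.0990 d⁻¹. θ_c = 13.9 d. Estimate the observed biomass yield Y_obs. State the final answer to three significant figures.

Y_obs ≈ 0.238 g VSS/g BOD₅

Observed yield with endogenous decay: Y_obs = Y / (1 + k_d·θ_c) = 0.566 / (1 + 0.0990 × 13.9) = 0.566 / 2.376 = 0.2382 g VSS/g BOD₅.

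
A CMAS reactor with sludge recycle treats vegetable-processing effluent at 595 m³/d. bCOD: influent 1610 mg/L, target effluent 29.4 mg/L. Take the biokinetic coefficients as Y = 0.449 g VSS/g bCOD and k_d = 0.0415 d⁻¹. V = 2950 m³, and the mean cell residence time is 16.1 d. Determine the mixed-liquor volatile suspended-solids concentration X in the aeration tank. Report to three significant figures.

X ≈ 1380 mg/L

From V·X·(1 + k_d·θ_c) = Y·Q·(S₀ − S)·θ_c: X = 0.449 × 595 × (1610 − 29.4) × 16.1 / [2950 × (1 + 0.0415 × 16.1)] = 1382 mg/L.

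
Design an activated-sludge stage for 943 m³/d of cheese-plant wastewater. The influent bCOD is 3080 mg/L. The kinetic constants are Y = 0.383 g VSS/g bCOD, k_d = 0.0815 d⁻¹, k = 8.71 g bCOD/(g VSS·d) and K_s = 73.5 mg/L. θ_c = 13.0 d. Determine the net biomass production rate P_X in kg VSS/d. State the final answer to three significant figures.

P_X ≈ 539 kg VSS/d

Effluent substrate depends only on kinetics and SRT: S = K_s(1 + k_d θ_c) / [θ_c(Yk − k_d) − 1] = 73.5 × (1 + 0.0815 × 13.0) / [13.0 × (0.383 × 8.71 − 0.0815) − 1] = 151.4 / 41.31 = 3.665 mg/L.
Y_obs = Y / (1 + k_d θ_c) = 0.383 / (1 + 0.0815 × 13.0) = 0.383 / 2.059 = 0.1860.
ΔS = 3080 − 3.66 = 3076 mg/L, so the substrate removal rate is 943 × 3076/1000 = 2901 kg bCOD/d.
P_X = Y_obs · Q(S₀ − S) = 0.1860 × 2901 = 539.5 kg VSS/d.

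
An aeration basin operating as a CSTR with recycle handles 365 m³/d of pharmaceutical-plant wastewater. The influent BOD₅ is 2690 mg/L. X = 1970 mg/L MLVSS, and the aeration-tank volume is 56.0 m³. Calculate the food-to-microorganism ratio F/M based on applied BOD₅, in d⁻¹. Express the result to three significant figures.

F/M ≈ 8.90 d⁻¹

Food-to-microorganism ratio F/M = Q S₀ / (V X) = 365 × 2690 / (56.00 × 1970) = 8.900 d⁻¹.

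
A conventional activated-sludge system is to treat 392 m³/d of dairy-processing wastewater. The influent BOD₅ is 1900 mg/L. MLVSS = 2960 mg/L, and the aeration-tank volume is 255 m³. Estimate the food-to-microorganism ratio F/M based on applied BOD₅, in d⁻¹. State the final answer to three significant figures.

F/M = Q·S₀ / (V·X) = 392 × 1900 / (255.0 × 2960) = 0.9868 g BOD₅·(g VSS·d)⁻¹.

F/M ≈ 0.987 d⁻¹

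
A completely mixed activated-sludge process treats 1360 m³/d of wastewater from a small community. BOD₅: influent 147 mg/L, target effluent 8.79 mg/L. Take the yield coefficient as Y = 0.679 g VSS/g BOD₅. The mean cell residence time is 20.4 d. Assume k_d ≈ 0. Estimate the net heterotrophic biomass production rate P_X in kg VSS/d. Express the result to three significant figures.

With endogenous decay neglected, the observed yield equals the true yield: Y_obs = Y = 0.679 g VSS/g BOD₅.
ΔS = 147 − 8.79 = 138.2 mg/L, so the substrate removal rate is 1360 × 138.2/1000 = 188.0 kg BOD₅/d.
So the net sludge growth is P_X = 0.6790 × 188.0 = 127.6 kg VSS/d.

P_X ≈ 128 kg VSS/d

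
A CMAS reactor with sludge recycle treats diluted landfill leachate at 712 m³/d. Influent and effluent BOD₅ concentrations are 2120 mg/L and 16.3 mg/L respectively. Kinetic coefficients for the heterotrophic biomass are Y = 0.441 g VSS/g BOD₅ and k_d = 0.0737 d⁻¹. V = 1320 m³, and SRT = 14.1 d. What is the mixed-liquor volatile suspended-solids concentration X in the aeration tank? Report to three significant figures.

From V·X·(1 + k_d·θ_c) = Y·Q·(S₀ − S)·θ_c: X = 0.441 × 712 × (2120 − 16.3) × 14.1 / [1320 × (1 + 0.0737 × 14.1)] = 3460 mg/L.

X ≈ 3460 mg/L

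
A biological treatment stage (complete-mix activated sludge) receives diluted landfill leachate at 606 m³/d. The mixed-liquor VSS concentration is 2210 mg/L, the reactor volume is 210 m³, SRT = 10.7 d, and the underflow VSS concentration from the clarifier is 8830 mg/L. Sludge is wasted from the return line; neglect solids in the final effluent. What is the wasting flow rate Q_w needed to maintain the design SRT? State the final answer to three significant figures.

Q_w ≈ 4.91 m³/d

Q_w = (V·X)/(θ_c X_r) = 210.0 × 2210 / (10.7 × 8830) = 4.912 m³/d.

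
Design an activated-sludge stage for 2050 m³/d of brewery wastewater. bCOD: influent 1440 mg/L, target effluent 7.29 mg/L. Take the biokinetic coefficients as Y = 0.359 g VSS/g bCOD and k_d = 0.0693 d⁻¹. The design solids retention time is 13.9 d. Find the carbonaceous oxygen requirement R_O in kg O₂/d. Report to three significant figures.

The observed yield is Y_obs = Y/(1 + k_d·θ_c) = 0.359 / (1 + 0.0693 × 13.9) = 0.359 / 1.963 = 0.1829 g VSS per g bCOD removed.
Q·(S₀ − S) = 2050 × (1440 − 7.29) × 10⁻³ = 2937 kg/d removed.
Biomass synthesised: P_X = Y_obs × 2937 = 537.1 kg VSS/d.
R_O = Q·(S₀ − S) − 1.42·P_X = 2937 − 1.42 × 537.1 = 2174 kg O₂/d.

R_O ≈ 2170 kg O₂/d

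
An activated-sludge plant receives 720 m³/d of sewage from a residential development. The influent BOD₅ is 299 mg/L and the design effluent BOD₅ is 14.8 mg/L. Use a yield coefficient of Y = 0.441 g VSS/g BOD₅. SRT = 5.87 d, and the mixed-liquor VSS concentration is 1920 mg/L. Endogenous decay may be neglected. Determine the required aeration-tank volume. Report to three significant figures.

Biomass mass balance (decay neglected): V·X = Y·Q·(S₀ − S)·θ_c, so V = 0.441 × 720 × (299 − 14.8) × 5.87 / 1920 = 275.9 m³.

V ≈ 276 m³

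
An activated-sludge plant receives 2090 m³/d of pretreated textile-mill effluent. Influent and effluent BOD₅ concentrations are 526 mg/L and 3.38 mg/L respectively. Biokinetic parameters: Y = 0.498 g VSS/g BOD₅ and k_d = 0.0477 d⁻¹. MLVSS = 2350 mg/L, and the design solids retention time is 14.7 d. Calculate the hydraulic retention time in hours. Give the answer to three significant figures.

Rearranging the biomass balance for a CMAS with decay, V = Y·Q·ΔS·θ_c / [X·(1+k_d θ_c)] = 0.498 × 2090 × (526 − 3.38) × 14.7 / [2350 × (1 + 0.0477 × 14.7)] = 8×10^6 / 3998 = 2000 m³.
HRT = V/Q = 2000 m³ / 2090 m³·d⁻¹ = 0.9570 d × 24 = 22.97 h.

τ ≈ 23.0 h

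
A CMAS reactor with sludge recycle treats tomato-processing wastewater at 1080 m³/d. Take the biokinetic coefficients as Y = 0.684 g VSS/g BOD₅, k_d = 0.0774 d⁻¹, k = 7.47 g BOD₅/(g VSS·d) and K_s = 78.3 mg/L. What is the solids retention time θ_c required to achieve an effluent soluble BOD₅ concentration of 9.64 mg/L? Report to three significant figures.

θ_c ≈ 2.07 d

At the target effluent, Y k S/(K_s+S) = 0.684×7.47×9.64/87.94 = 0.5601 d⁻¹.
1/θ_c = 0.5601 − 0.0774 = 0.4827 d⁻¹, so θ_c = 2.072 d.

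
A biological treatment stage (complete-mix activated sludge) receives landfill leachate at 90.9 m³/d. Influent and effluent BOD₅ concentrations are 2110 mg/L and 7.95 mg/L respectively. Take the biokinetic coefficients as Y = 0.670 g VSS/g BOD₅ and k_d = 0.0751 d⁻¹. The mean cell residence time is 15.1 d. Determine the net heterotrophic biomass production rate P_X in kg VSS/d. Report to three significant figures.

P_X ≈ 60.0 kg VSS/d

Correct the yield for decay: Y_obs = Y/(1 + k_d θ_c) = 0.670 / (1 + 0.0751 × 15.1) = 0.670 / 2.134 = 0.3140.
Mass of BOD₅ removed per day: Q(S₀ − S) = 90.9 × 2102 g/m³ = 191.1 kg/d.
Net biomass production P_X = Y_obs × Q·(S₀ − S) = 0.3140 × 191.1 = 59.99 kg VSS/d.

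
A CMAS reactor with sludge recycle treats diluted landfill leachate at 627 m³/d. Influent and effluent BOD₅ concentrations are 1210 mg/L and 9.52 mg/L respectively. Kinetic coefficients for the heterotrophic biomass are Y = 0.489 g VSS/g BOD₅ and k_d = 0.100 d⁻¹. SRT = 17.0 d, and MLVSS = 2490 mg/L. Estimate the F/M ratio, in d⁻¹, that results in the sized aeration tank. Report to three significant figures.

F/M ≈ 0.327 d⁻¹

Steady-state biomass mass balance: V·X·(1 + k_d·θ_c) = Y·Q·(S₀ − S)·θ_c, so V = 0.489 × 627 × (1210 − 9.52) × 17.0 / [2490 × (1 + 0.100 × 17.0)] = 6.26×10^6 / 6723 = 930.7 m³.
Food-to-microorganism ratio F/M = Q S₀ / (V X) = 627 × 1210 / (930.7 × 2490) = 0.3274 d⁻¹.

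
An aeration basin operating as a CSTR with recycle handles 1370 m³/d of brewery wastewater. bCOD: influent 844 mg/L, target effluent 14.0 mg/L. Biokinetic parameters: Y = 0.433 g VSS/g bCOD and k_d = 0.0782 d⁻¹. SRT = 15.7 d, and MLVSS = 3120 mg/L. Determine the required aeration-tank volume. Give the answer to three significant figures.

V ≈ 1110 m³

Rearranging the biomass balance for a CMAS with decay, V = Y·Q·ΔS·θ_c / [X·(1+k_d θ_c)] = 0.433 × 1370 × (844 − 14.0) × 15.7 / [3120 × (1 + 0.0782 × 15.7)] = 7.73×10^6 / 6951 = 1112 m³.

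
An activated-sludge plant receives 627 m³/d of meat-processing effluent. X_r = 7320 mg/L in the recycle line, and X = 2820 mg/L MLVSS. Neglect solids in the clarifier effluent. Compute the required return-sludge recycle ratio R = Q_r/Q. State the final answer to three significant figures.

Mass balance around the secondary clarifier (neglecting effluent solids): R = X / (X_r − X) = 2820 / (7320 − 2820) = 0.6267.

R ≈ 0.627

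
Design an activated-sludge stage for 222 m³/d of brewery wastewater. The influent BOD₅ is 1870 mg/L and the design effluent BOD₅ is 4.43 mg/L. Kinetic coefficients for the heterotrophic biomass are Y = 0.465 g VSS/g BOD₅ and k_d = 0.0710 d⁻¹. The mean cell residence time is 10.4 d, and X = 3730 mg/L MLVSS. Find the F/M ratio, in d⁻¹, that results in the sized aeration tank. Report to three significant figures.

F/M ≈ 0.360 d⁻¹

From the SRT design equation V = Y Q (S₀−S) θ_c / [X (1 + k_d θ_c)] = 0.465 × 222 × (1870 − 4.43) × 10.4 / [3730 × (1 + 0.0710 × 10.4)] = 2×10^6 / 6484 = 308.9 m³.
F/M = Q·S₀ / (V·X) = 222 × 1870 / (308.9 × 3730) = 0.3603 g BOD₅·(g VSS·d)⁻¹.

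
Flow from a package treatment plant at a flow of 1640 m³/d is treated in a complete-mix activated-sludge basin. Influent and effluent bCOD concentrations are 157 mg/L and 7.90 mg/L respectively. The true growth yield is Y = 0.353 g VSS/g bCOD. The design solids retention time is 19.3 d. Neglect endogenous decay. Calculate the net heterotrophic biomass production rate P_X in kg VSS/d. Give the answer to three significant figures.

P_X ≈ 86.3 kg VSS/d

No decay correction is needed, so Y_obs = Y = 0.353.
ΔS = 157 − 7.90 = 149.1 mg/L, so the substrate removal rate is 1640 × 149.1/1000 = 244.5 kg bCOD/d.
Net biomass production P_X = Y_obs × Q·(S₀ − S) = 0.3530 × 244.5 = 86.32 kg VSS/d.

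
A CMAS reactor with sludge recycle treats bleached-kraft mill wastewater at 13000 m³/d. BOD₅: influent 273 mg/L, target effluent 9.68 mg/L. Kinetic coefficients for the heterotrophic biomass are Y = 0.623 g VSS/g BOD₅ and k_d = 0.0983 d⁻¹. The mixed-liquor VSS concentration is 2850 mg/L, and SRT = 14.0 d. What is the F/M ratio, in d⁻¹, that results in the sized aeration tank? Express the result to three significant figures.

From the SRT design equation V = Y Q (S₀−S) θ_c / [X (1 + k_d θ_c)] = 0.623 × 13000 × (273 − 9.68) × 14.0 / [2850 × (1 + 0.0983 × 14.0)] = 2.99×10^7 / 6772 = 4409 m³.
Food-to-microorganism ratio F/M = Q S₀ / (V X) = 13000 × 273 / (4409 × 2850) = 0.2825 d⁻¹.

F/M ≈ 0.282 d⁻¹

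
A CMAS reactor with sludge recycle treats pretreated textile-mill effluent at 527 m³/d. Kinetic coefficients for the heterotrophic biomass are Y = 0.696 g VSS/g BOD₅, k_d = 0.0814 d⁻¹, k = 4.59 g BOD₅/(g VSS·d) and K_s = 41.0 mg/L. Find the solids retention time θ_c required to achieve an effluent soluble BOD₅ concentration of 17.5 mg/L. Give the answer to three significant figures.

From 1/θ_c = Y·k·S/(K_s + S) − k_d: Y·k·S/(K_s+S) = 0.696 × 4.59 × 17.5 / (41.0 + 17.5) = 0.9557 d⁻¹.
1/θ_c = 0.9557 − 0.0814 = 0.8743 d⁻¹, so θ_c = 1.144 d.

θ_c ≈ 1.14 d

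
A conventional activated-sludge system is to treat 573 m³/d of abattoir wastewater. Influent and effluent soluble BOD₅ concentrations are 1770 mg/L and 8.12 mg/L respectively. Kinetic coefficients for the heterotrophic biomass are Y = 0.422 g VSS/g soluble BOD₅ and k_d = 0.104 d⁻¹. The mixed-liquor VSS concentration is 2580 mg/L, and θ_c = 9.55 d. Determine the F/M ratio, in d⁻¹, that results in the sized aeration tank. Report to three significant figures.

From the SRT design equation V = Y Q (S₀−S) θ_c / [X (1 + k_d θ_c)] = 0.422 × 573 × (1770 − 8.12) × 9.55 / [2580 × (1 + 0.104 × 9.55)] = 4.07×10^6 / 5142 = 791.2 m³.
Food-to-microorganism ratio F/M = Q S₀ / (V X) = 573 × 1770 / (791.2 × 2580) = 0.4969 d⁻¹.

F/M ≈ 0.497 d⁻¹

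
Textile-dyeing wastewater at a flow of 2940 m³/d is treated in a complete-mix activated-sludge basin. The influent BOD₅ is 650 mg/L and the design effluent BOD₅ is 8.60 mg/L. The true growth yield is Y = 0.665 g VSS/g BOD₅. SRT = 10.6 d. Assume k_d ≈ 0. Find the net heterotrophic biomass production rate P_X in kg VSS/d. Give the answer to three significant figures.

With endogenous decay neglected, the observed yield equals the true yield: Y_obs = Y = 0.665 g VSS/g BOD₅.
Substrate removed = Q·(S₀ − S) = 2940 m³/d × (650 − 8.60) g/m³ = 1.89×10^6 g/d = 1886 kg/d.
P_X = Y_obs · Q(S₀ − S) = 0.6650 × 1886 = 1254 kg VSS/d.

P_X ≈ 1250 kg VSS/d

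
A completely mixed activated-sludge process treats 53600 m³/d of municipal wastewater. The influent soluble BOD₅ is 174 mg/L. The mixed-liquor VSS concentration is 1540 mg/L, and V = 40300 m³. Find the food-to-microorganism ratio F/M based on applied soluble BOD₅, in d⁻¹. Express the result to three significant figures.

F/M ≈ 0.150 d⁻¹

Food-to-microorganism ratio F/M = Q S₀ / (V X) = 53600 × 174 / (40300 × 1540) = 0.1503 d⁻¹.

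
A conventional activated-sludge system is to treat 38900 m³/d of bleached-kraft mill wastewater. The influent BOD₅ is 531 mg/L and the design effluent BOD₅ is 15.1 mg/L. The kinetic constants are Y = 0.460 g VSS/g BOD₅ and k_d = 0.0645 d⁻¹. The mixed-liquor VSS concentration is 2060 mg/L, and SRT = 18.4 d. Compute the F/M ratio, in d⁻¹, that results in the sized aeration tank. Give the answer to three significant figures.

F/M ≈ 0.266 d⁻¹

Steady-state biomass mass balance: V·X·(1 + k_d·θ_c) = Y·Q·(S₀ − S)·θ_c, so V = 0.460 × 38900 × (531 − 15.1) × 18.4 / [2060 × (1 + 0.0645 × 18.4)] = 1.7×10^8 / 4505 = 37706 m³.
F/M = applied load / biomass = Q·S₀/(V·X) = 38900 × 531 / (37706 × 2060) = 0.2659 d⁻¹.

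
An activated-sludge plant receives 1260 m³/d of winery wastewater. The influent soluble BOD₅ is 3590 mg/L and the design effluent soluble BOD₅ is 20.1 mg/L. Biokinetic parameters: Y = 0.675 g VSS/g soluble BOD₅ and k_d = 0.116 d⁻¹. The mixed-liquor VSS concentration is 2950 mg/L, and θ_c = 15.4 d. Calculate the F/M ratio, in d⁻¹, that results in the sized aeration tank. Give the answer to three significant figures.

Rearranging the biomass balance for a CMAS with decay, V = Y·Q·ΔS·θ_c / [X·(1+k_d θ_c)] = 0.675 × 1260 × (3590 − 20.1) × 15.4 / [2950 × (1 + 0.116 × 15.4)] = 4.68×10^7 / 8220 = 5688 m³.
F/M = applied load / biomass = Q·S₀/(V·X) = 1260 × 3590 / (5688 × 2950) = 0.2696 d⁻¹.

F/M ≈ 0.270 d⁻¹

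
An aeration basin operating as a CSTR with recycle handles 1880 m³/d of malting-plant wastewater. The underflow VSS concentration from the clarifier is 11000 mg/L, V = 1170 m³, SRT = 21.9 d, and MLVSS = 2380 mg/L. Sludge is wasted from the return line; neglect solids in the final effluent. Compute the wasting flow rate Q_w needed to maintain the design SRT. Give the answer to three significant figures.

θ_c = V·X/(Q_w·X_r) when wasting from the recycle, so Q_w = V·X/(θ_c·X_r) = 1170 × 2380 / (21.9 × 11000) = 11.56 m³/d.

Q_w ≈ 11.6 m³/d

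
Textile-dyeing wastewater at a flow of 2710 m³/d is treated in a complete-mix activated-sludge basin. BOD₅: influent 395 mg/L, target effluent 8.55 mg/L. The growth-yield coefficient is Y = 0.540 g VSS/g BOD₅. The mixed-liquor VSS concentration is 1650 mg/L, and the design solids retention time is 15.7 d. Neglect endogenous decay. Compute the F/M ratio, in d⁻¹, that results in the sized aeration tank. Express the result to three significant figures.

Biomass mass balance (decay neglected): V·X = Y·Q·(S₀ − S)·θ_c, so V = 0.540 × 2710 × (395 − 8.55) × 15.7 / 1650 = 5381 m³.
F/M = Q·S₀ / (V·X) = 2710 × 395 / (5381 × 1650) = 0.1206 g BOD₅·(g VSS·d)⁻¹.

F/M ≈ 0.121 d⁻¹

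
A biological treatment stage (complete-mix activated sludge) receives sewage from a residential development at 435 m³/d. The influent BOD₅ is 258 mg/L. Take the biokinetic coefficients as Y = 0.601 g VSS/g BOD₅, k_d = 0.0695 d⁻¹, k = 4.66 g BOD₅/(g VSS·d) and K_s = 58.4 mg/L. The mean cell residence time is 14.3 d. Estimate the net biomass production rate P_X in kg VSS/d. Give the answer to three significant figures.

P_X ≈ 33.4 kg VSS/d

Effluent substrate depends only on kinetics and SRT: S = K_s(1 + k_d θ_c) / [θ_c(Yk − k_d) − 1] = 58.4 × (1 + 0.0695 × 14.3) / [14.3 × (0.601 × 4.66 − 0.0695) − 1] = 116.4 / 38.06 = 3.060 mg/L.
The observed yield is Y_obs = Y/(1 + k_d·θ_c) = 0.601 / (1 + 0.0695 × 14.3) = 0.601 / 1.994 = 0.3014 g VSS per g BOD₅ removed.
Q·(S₀ − S) = 435 × (258 − 3.06) × 10⁻³ = 110.9 kg/d removed.
Biomass produced: P_X = Y_obs·Q·ΔS = 0.3014 × 110.9 ≈ 33.43 kg VSS/d.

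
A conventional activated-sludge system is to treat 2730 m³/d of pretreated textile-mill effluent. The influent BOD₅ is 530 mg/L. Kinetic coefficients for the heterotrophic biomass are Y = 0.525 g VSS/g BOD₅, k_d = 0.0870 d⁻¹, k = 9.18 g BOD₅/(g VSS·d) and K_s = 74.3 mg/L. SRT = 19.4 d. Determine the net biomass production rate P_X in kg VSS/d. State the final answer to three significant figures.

P_X ≈ 281 kg VSS/d

Effluent substrate depends only on kinetics and SRT: S = K_s(1 + k_d θ_c) / [θ_c(Yk − k_d) − 1] = 74.3 × (1 + 0.0870 × 19.4) / [19.4 × (0.525 × 9.18 − 0.0870) − 1] = 199.7 / 90.81 = 2.199 mg/L.
Observed yield with endogenous decay: Y_obs = Y / (1 + k_d·θ_c) = 0.525 / (1 + 0.0870 × 19.4) = 0.525 / 2.688 = 0.1953 g VSS/g BOD₅.
Substrate removed = Q·(S₀ − S) = 2730 m³/d × (530 − 2.20) g/m³ = 1.44×10^6 g/d = 1441 kg/d.
So the net sludge growth is P_X = 0.1953 × 1441 = 281.4 kg VSS/d.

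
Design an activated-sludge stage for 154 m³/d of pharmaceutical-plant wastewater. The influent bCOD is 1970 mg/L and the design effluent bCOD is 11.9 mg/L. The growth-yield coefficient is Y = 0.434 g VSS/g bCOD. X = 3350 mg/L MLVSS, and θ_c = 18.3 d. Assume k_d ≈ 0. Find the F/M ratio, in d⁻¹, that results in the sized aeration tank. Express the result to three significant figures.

V·X = Y·Q·ΔS·θ_c gives V = 0.434 × 154 × (1970 − 11.9) × 18.3 / 3350 = 714.9 m³.
F/M = applied load / biomass = Q·S₀/(V·X) = 154 × 1970 / (714.9 × 3350) = 0.1267 d⁻¹.

F/M ≈ 0.127 d⁻¹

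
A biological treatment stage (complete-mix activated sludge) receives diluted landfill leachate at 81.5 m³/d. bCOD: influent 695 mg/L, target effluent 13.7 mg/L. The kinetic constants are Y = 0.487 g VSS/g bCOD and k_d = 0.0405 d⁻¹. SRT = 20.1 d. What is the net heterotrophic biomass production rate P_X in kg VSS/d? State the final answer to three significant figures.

P_X ≈ 14.9 kg VSS/d

Correct the yield for decay: Y_obs = Y/(1 + k_d θ_c) = 0.487 / (1 + 0.0405 × 20.1) = 0.487 / 1.814 = 0.2685.
Q·(S₀ − S) = 81.5 × (695 − 13.7) × 10⁻³ = 55.53 kg/d removed.
So the net sludge growth is P_X = 0.2685 × 55.53 = 14.91 kg VSS/d.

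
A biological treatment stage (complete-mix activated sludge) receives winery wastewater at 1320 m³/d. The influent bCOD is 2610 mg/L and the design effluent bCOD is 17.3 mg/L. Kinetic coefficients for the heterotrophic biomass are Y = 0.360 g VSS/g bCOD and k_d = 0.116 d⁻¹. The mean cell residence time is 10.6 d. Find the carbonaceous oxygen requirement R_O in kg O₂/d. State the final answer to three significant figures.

R_O ≈ 2640 kg O₂/d

Correct the yield for decay: Y_obs = Y/(1 + k_d θ_c) = 0.360 / (1 + 0.116 × 10.6) = 0.360 / 2.230 = 0.1615.
Q·(S₀ − S) = 1320 × (2610 − 17.3) × 10⁻³ = 3422 kg/d removed.
Biomass synthesised: P_X = Y_obs × 3422 = 552.6 kg VSS/d.
R_O = Q·(S₀ − S) − 1.42·P_X = 3422 − 1.42 × 552.6 = 2638 kg O₂/d.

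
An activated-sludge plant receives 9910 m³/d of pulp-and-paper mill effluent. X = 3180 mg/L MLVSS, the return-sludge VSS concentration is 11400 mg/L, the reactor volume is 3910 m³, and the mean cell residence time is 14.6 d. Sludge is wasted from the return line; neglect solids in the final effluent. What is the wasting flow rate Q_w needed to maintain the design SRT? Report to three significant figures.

Q_w = (V·X)/(θ_c X_r) = 3910 × 3180 / (14.6 × 11400) = 74.70 m³/d.

Q_w ≈ 74.7 m³/d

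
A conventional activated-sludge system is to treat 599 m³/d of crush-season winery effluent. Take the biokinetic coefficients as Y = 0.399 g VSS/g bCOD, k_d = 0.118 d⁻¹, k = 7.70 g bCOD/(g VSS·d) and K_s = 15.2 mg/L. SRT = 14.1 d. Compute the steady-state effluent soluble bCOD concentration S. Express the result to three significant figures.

S ≈ 0.996 mg/L

Effluent substrate depends only on kinetics and SRT: S = K_s(1 + k_d θ_c) / [θ_c(Yk − k_d) − 1] = 15.2 × (1 + 0.118 × 14.1) / [14.1 × (0.399 × 7.70 − 0.118) − 1] = 40.49 / 40.66 = 0.9959 mg/L.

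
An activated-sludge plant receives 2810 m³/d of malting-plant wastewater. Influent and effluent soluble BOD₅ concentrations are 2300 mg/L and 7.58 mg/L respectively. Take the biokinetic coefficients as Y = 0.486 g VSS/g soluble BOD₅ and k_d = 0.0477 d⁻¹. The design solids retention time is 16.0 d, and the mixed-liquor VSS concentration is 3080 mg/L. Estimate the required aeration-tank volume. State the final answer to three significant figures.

Rearranging the biomass balance for a CMAS with decay, V = Y·Q·ΔS·θ_c / [X·(1+k_d θ_c)] = 0.486 × 2810 × (2300 − 7.58) × 16.0 / [3080 × (1 + 0.0477 × 16.0)] = 5.01×10^7 / 5431 = 9224 m³.

V ≈ 9220 m³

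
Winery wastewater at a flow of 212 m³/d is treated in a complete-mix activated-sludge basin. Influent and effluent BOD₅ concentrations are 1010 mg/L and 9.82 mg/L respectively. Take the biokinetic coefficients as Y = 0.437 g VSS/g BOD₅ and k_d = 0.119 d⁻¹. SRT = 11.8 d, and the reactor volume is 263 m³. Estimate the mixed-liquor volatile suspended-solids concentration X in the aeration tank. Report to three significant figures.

X ≈ 1730 mg/L

From V·X·(1 + k_d·θ_c) = Y·Q·(S₀ − S)·θ_c: X = 0.437 × 212 × (1010 − 9.82) × 11.8 / [263 × (1 + 0.119 × 11.8)] = 1729 mg/L.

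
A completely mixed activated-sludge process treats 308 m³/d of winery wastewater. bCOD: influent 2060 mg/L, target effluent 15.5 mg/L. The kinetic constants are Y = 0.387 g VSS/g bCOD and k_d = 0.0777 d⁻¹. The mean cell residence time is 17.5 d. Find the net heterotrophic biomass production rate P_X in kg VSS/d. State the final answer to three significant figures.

P_X ≈ 103 kg VSS/d

Y_obs = Y / (1 + k_d θ_c) = 0.387 / (1 + 0.0777 × 17.5) = 0.387 / 2.360 = 0.1640.
ΔS = 2060 − 15.5 = 2044 mg/L, so the substrate removal rate is 308 × 2044/1000 = 629.7 kg bCOD/d.
So the net sludge growth is P_X = 0.1640 × 629.7 = 103.3 kg VSS/d.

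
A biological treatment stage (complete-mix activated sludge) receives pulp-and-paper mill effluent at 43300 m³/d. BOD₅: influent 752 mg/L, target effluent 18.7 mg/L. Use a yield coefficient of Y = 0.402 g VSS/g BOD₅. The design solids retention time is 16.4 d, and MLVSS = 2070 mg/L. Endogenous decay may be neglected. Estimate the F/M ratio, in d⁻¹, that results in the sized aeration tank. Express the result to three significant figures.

F/M ≈ 0.156 d⁻¹

With k_d = 0 the design equation reduces to V = Y Q (S₀−S) θ_c / X = 0.402 × 43300 × (752 − 18.7) × 16.4 / 2070 = 101127 m³.
F/M = applied load / biomass = Q·S₀/(V·X) = 43300 × 752 / (101127 × 2070) = 0.1555 d⁻¹.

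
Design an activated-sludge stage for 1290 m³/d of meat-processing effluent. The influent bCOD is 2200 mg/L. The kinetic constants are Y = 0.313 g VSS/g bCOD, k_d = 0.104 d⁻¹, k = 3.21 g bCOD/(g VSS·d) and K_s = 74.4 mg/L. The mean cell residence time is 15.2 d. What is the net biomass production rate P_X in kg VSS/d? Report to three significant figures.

For a completely mixed reactor with recycle the Lawrence–McCarty relation gives S = K_s·(1 + k_d·θ_c) / [θ_c·(Y·k − k_d) − 1] = 74.4 × (1 + 0.104 × 15.2) / [15.2 × (0.313 × 3.21 − 0.104) − 1] = 192.0 / 12.69 = 15.13 mg/L.
The observed yield is Y_obs = Y/(1 + k_d·θ_c) = 0.313 / (1 + 0.104 × 15.2) = 0.313 / 2.581 = 0.1213 g VSS per g bCOD removed.
Substrate removed = Q·(S₀ − S) = 1290 m³/d × (2200 − 15.1) g/m³ = 2.82×10^6 g/d = 2819 kg/d.
Biomass produced: P_X = Y_obs·Q·ΔS = 0.1213 × 2819 ≈ 341.8 kg VSS/d.

P_X ≈ 342 kg VSS/d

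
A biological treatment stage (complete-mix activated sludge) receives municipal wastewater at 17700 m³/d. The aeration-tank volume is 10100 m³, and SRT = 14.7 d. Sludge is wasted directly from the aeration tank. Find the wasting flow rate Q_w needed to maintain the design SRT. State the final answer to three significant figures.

Wasting from the aeration tank: Q_w = V / θ_c = 10100 / 14.7 = 687.1 m³/d.

Q_w ≈ 687 m³/d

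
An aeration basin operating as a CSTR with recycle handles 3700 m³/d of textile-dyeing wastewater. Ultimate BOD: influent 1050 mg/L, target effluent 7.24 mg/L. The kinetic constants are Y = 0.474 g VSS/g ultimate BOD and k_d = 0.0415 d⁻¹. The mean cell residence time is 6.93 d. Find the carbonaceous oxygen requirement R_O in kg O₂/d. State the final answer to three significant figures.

Observed yield with endogenous decay: Y_obs = Y / (1 + k_d·θ_c) = 0.474 / (1 + 0.0415 × 6.93) = 0.474 / 1.288 = 0.3681 g VSS/g ultimate BOD.
Q·(S₀ − S) = 3700 × (1050 − 7.24) × 10⁻³ = 3858 kg/d removed.
Net sludge production P_X = 0.3681 × 3858 = 1420 kg VSS/d.
Carbonaceous O₂ demand = substrate oxidised − cell-mass equivalent = 3858 − 1.42 × 1420 = 1841 kg O₂/d.

R_O ≈ 1840 kg O₂/d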